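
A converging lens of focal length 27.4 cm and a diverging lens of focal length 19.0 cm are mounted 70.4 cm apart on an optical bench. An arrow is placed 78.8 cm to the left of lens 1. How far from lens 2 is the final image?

Lens 1: 1/d_i1 = 1/f₁ − 1/d_o1 = 1/(27.4) − 1/(78.8) = 0.02381, so d_i1 = 42.01 cm.
The intermediate image is 42.01 cm to the right of lens 1, which is 70.4 − (42.01) = 28.39 cm to the left of lens 2, so d_o2 = +28.39 cm.
Lens 2 is diverging, so f₂ = −19.0 cm.
Lens 2: 1/d_i2 = 1/f₂ − 1/d_o2 = 1/(-19.0) − 1/(28.39) = -0.08786, so d_i2 = -11.4 cm.
The final image is virtual, 11.4 cm to the left of lens 2 (overall magnification ≈ -0.21).

11.4 cm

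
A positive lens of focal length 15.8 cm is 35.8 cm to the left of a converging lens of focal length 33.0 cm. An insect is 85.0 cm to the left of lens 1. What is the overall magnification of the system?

m = -0.454

Lens 1: 1/d_i1 = 1/(15.8) − 1/(85.0) = 0.05153, so d_i1 = 19.41 cm; m₁ = −d_i1/d_o1 = -0.2284.
d_o2 = 35.8 − (19.41) = 16.39 cm.
Lens 2: 1/d_i2 = 1/(33.0) − 1/(16.39) = -0.03071, so d_i2 = -32.56 cm; m₂ = −d_i2/d_o2 = +1.987.
m = m₁·m₂ = (-0.2284)(+1.987) = -0.454.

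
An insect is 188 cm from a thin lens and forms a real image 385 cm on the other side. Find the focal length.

Real image ⇒ d_i = +385 cm.
1/f = 1/d_o + 1/d_i = 1/(188) + 1/(385) = 0.007917, so f = 126 cm.
Since f is positive, the thin lens is converging.

f = 126 cm (converging)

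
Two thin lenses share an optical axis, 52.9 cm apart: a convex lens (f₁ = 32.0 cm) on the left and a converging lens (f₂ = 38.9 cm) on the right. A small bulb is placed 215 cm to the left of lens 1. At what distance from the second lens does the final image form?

Lens 1: 1/d_i1 = 1/f₁ − 1/d_o1 = 1/(32.0) − 1/(215) = 0.02660, so d_i1 = 37.60 cm.
The intermediate image is 37.60 cm to the right of lens 1, which is 52.9 − (37.60) = 15.30 cm to the left of lens 2, so d_o2 = +15.30 cm.
Lens 2: 1/d_i2 = 1/f₂ − 1/d_o2 = 1/(38.9) − 1/(15.30) = -0.03965, so d_i2 = -25.2 cm.
The final image is virtual, 25.2 cm to the left of lens 2 (overall magnification ≈ -0.29).

25.2 cm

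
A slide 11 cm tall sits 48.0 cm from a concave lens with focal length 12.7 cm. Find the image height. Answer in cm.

2.30 cm

For a concave lens, f = -12.7 cm.
1/d_i = 1/f − 1/d_o = 1/(-12.70) − 1/(48.0) = -0.09957, so d_i = -10.04 cm.
m = −d_i/d_o = +0.2092.
|h_i| = |m|·h_o = 0.2092 × 11 = 2.30 cm. The image is virtual, upright and reduced, on the same side as the object.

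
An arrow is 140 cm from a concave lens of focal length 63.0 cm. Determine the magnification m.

For a concave lens, f = -63.0 cm.
1/d_i = 1/f − 1/d_o = 1/(-63.00) − 1/(140) = -0.02302, so d_i = -43.45 cm.
m = −d_i/d_o = −(-43.45)/(140) = +0.310.
The image is virtual, upright and reduced, on the same side as the object.

m = +0.310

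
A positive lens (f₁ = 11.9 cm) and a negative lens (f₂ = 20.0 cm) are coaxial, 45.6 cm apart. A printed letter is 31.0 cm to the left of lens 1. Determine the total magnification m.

m = -0.269

Lens 1: 1/d_i1 = 1/(11.9) − 1/(31.0) = 0.05178, so d_i1 = 19.31 cm; m₁ = −d_i1/d_o1 = -0.6229.
d_o2 = 45.6 − (19.31) = 26.29 cm.
f₂ = −20.0 cm (diverging).
Lens 2: 1/d_i2 = 1/(-20.0) − 1/(26.29) = -0.08804, so d_i2 = -11.36 cm; m₂ = −d_i2/d_o2 = +0.4321.
m = m₁·m₂ = (-0.6229)(+0.4321) = -0.269.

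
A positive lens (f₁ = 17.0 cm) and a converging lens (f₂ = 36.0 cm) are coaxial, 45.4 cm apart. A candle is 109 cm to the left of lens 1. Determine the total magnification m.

Lens 1: 1/d_i1 = 1/(17.0) − 1/(109) = 0.04965, so d_i1 = 20.14 cm; m₁ = −d_i1/d_o1 = -0.1848.
d_o2 = 45.4 − (20.14) = 25.26 cm.
Lens 2: 1/d_i2 = 1/(36.0) − 1/(25.26) = -0.01181, so d_i2 = -84.67 cm; m₂ = −d_i2/d_o2 = +3.352.
m = m₁·m₂ = (-0.1848)(+3.352) = -0.619.

m = -0.619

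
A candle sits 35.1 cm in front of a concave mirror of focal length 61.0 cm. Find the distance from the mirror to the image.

Mirror equation: 1/d_i = 1/f − 1/d_o = 1/(61.00) − 1/(35.1) = 0.01639 − 0.02849 = -0.01210, so d_i = -82.7 cm.
The image is virtual, upright and enlarged, behind the mirror.

82.7 cm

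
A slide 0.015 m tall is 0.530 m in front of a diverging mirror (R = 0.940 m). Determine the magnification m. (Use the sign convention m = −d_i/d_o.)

m = +0.470

f = R/2 = 0.940/2 = 0.4700 m; for a diverging mirror, f = -0.4700 m.
1/d_i = 1/f − 1/d_o = 1/(-0.4700) − 1/(0.530) = -4.014, so d_i = -0.2491 m.
m = −d_i/d_o = −(-0.2491)/(0.530) = +0.470.
The image is virtual, upright and reduced, behind the mirror.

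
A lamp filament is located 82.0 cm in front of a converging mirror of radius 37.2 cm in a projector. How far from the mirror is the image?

f = R/2 = 37.2/2 = 18.60 cm.
Mirror equation: 1/q = 1/f − 1/p = 1/(18.60) − 1/(82.0) = 0.05376 − 0.01220 = 0.04157, so q = 24.1 cm.
The image is real, inverted and reduced, in front of the mirror.

24.1 cm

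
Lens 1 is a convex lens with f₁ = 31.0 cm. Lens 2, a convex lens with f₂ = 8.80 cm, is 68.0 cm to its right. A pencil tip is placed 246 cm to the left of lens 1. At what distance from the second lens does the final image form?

Lens 1: 1/d_i1 = 1/f₁ − 1/d_o1 = 1/(31.0) − 1/(246) = 0.02819, so d_i1 = 35.47 cm.
The intermediate image is 35.47 cm to the right of lens 1, which is 68.0 − (35.47) = 32.53 cm to the left of lens 2, so d_o2 = +32.53 cm.
Lens 2: 1/d_i2 = 1/f₂ − 1/d_o2 = 1/(8.80) − 1/(32.53) = 0.08290, so d_i2 = 12.1 cm.
The final image is real, 12.1 cm to the right of lens 2 (overall magnification ≈ 0.053).

12.1 cm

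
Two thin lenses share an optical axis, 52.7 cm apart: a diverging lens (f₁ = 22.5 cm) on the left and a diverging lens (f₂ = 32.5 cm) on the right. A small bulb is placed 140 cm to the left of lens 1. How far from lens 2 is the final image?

Lens 1 is diverging, so f₁ = −22.5 cm.
Lens 1: 1/d_i1 = 1/f₁ − 1/d_o1 = 1/(-22.5) − 1/(140) = -0.05159, so d_i1 = -19.38 cm.
The intermediate image is 19.38 cm to the left of lens 1 (virtual), which is 52.7 − (-19.38) = 72.08 cm to the left of lens 2, so d_o2 = +72.08 cm.
Lens 2 is diverging, so f₂ = −32.5 cm.
Lens 2: 1/d_i2 = 1/f₂ − 1/d_o2 = 1/(-32.5) − 1/(72.08) = -0.04464, so d_i2 = -22.4 cm.
The final image is virtual, 22.4 cm to the left of lens 2 (overall magnification ≈ 0.043).

22.4 cm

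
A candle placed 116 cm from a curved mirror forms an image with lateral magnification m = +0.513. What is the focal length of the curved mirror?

f = -122 cm (convex)

m = −d_i/d_o ⇒ d_i = −m·d_o = −(+0.513)·(116) = -59.51 cm.
1/f = 1/d_o + 1/d_i = 1/(116) + 1/(-59.51) = -0.008183, so f = -122 cm.
Since f is negative, the curved mirror is convex.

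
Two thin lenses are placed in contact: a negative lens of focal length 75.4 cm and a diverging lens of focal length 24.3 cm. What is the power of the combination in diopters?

P₁ = 1/f₁ = 1/(-0.754 m) = -1.326 D; P₂ = 1/f₂ = 1/(-0.243 m) = -4.115 D.
For thin lenses in contact, P = P₁ + P₂ = (-1.326) + (-4.115) = -5.44 D.

P = -5.44 D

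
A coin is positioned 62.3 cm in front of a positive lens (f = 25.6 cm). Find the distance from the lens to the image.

43.5 cm

Thin-lens equation: 1/d_i = 1/f − 1/d_o = 1/(25.60) − 1/(62.3) = 0.03906 − 0.01605 = 0.02301, so d_i = 43.5 cm.
The image is real, inverted and reduced, on the far side of the lens.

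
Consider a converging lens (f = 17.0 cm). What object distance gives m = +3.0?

m = −d_i/d_o ⇒ d_i = −m·d_o.
1/f = 1/d_o + 1/d_i = 1/d_o − 1/(m·d_o) = (1 − 1/m)/d_o, so d_o = f(1 − 1/m) = (17.00)(1 − 1/(+3.0)) = 11.3 cm.

11.3 cm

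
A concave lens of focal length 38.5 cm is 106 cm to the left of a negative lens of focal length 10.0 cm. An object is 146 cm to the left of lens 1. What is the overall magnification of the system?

f₁ = −38.5 cm (diverging).
Lens 1: 1/d_i1 = 1/(-38.5) − 1/(146) = -0.03282, so d_i1 = -30.47 cm; m₁ = −d_i1/d_o1 = +0.2087.
d_o2 = 106 − (-30.47) = 136.5 cm.
f₂ = −10.0 cm (diverging).
Lens 2: 1/d_i2 = 1/(-10.0) − 1/(136.5) = -0.1073, so d_i2 = -9.317 cm; m₂ = −d_i2/d_o2 = +0.06826.
m = m₁·m₂ = (+0.2087)(+0.06826) = +0.0142.

m = +0.0142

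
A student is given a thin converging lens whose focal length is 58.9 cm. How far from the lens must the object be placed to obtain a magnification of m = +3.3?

m = −d_i/d_o ⇒ d_i = −m·d_o.
1/f = 1/d_o + 1/d_i = 1/d_o − 1/(m·d_o) = (1 − 1/m)/d_o, so d_o = f(1 − 1/m) = (58.90)(1 − 1/(+3.3)) = 41.1 cm.

41.1 cm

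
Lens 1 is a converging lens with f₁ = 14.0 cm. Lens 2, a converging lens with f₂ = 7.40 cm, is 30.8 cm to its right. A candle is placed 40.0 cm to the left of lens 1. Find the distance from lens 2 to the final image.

Lens 1: 1/d_i1 = 1/f₁ − 1/d_o1 = 1/(14.0) − 1/(40.0) = 0.04643, so d_i1 = 21.54 cm.
The intermediate image is 21.54 cm to the right of lens 1, which is 30.8 − (21.54) = 9.260 cm to the left of lens 2, so d_o2 = +9.260 cm.
Lens 2: 1/d_i2 = 1/f₂ − 1/d_o2 = 1/(7.40) − 1/(9.260) = 0.02714, so d_i2 = 36.8 cm.
The final image is real, 36.8 cm to the right of lens 2 (overall magnification ≈ 2.1).

36.8 cm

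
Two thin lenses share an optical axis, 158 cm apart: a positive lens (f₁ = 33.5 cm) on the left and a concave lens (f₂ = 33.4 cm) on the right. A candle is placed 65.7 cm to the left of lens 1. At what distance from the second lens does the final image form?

Lens 1: 1/d_i1 = 1/f₁ − 1/d_o1 = 1/(33.5) − 1/(65.7) = 0.01463, so d_i1 = 68.35 cm.
The intermediate image is 68.35 cm to the right of lens 1, which is 158 − (68.35) = 89.65 cm to the left of lens 2, so d_o2 = +89.65 cm.
Lens 2 is diverging, so f₂ = −33.4 cm.
Lens 2: 1/d_i2 = 1/f₂ − 1/d_o2 = 1/(-33.4) − 1/(89.65) = -0.04109, so d_i2 = -24.3 cm.
The final image is virtual, 24.3 cm to the left of lens 2 (overall magnification ≈ -0.28).

24.3 cm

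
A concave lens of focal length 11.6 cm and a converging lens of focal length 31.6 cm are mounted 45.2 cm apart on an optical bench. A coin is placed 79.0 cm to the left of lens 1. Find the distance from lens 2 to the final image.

73.7 cm

Lens 1 is diverging, so f₁ = −11.6 cm.
Lens 1: 1/d_i1 = 1/f₁ − 1/d_o1 = 1/(-11.6) − 1/(79.0) = -0.09887, so d_i1 = -10.11 cm.
The intermediate image is 10.11 cm to the left of lens 1 (virtual), which is 45.2 − (-10.11) = 55.31 cm to the left of lens 2, so d_o2 = +55.31 cm.
Lens 2: 1/d_i2 = 1/f₂ − 1/d_o2 = 1/(31.6) − 1/(55.31) = 0.01357, so d_i2 = 73.7 cm.
The final image is real, 73.7 cm to the right of lens 2 (overall magnification ≈ -0.17).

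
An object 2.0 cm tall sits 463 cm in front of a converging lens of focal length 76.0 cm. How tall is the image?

0.393 cm

1/d_i = 1/f − 1/d_o = 1/(76.00) − 1/(463) = 0.01100, so d_i = 90.93 cm.
m = −d_i/d_o = -0.1964.
|h_i| = |m|·h_o = 0.1964 × 2.0 = 0.393 cm. The image is real, inverted and reduced, on the far side of the lens.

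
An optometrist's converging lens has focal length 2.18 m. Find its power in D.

P = 1/f = 1/(2.18 m) = +0.459 D.

P = +0.459 D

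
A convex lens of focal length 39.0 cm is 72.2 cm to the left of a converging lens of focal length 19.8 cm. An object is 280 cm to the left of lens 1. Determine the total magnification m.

Lens 1: 1/d_i1 = 1/(39.0) − 1/(280) = 0.02207, so d_i1 = 45.31 cm; m₁ = −d_i1/d_o1 = -0.1618.
d_o2 = 72.2 − (45.31) = 26.89 cm.
Lens 2: 1/d_i2 = 1/(19.8) − 1/(26.89) = 0.01332, so d_i2 = 75.09 cm; m₂ = −d_i2/d_o2 = -2.793.
m = m₁·m₂ = (-0.1618)(-2.793) = +0.452.

m = +0.452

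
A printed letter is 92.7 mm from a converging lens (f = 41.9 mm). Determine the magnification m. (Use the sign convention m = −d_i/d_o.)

1/d_i = 1/f − 1/d_o = 1/(41.90) − 1/(92.7) = 0.01308, so d_i = 76.46 mm.
m = −d_i/d_o = −(76.46)/(92.7) = -0.825.
The image is real, inverted and reduced, on the far side of the lens.

m = -0.825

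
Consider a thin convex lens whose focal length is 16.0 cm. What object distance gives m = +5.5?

13.1 cm

m = −d_i/d_o ⇒ d_i = −m·d_o.
1/f = 1/d_o + 1/d_i = 1/d_o − 1/(m·d_o) = (1 − 1/m)/d_o, so d_o = f(1 − 1/m) = (16.00)(1 − 1/(+5.5)) = 13.1 cm.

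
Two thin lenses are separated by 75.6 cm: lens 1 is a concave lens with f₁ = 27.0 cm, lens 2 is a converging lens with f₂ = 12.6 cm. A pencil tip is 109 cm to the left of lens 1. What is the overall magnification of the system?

f₁ = −27.0 cm (diverging).
Lens 1: 1/d_i1 = 1/(-27.0) − 1/(109) = -0.04621, so d_i1 = -21.64 cm; m₁ = −d_i1/d_o1 = +0.1985.
d_o2 = 75.6 − (-21.64) = 97.24 cm.
Lens 2: 1/d_i2 = 1/(12.6) − 1/(97.24) = 0.06908, so d_i2 = 14.48 cm; m₂ = −d_i2/d_o2 = -0.1489.
m = m₁·m₂ = (+0.1985)(-0.1489) = -0.0296.

m = -0.0296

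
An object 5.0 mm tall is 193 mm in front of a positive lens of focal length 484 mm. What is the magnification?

1/d_i = 1/f − 1/d_o = 1/(484.0) − 1/(193) = -0.003115, so d_i = -321.0 mm.
m = −d_i/d_o = −(-321.0)/(193) = +1.66.
The image is virtual, upright and enlarged, on the same side as the object.

m = +1.66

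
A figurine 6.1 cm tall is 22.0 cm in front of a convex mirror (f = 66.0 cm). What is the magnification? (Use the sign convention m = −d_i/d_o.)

For a convex mirror, f = -66.0 cm.
1/d_i = 1/f − 1/d_o = 1/(-66.00) − 1/(22.0) = -0.06061, so d_i = -16.50 cm.
m = −d_i/d_o = −(-16.50)/(22.0) = +0.750.
The image is virtual, upright and reduced, behind the mirror.

m = +0.750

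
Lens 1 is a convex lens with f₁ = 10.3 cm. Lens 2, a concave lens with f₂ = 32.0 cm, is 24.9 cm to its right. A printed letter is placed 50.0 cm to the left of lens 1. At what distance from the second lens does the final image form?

Lens 1: 1/d_i1 = 1/f₁ − 1/d_o1 = 1/(10.3) − 1/(50.0) = 0.07709, so d_i1 = 12.97 cm.
The intermediate image is 12.97 cm to the right of lens 1, which is 24.9 − (12.97) = 11.93 cm to the left of lens 2, so d_o2 = +11.93 cm.
Lens 2 is diverging, so f₂ = −32.0 cm.
Lens 2: 1/d_i2 = 1/f₂ − 1/d_o2 = 1/(-32.0) − 1/(11.93) = -0.1151, so d_i2 = -8.69 cm.
The final image is virtual, 8.69 cm to the left of lens 2 (overall magnification ≈ -0.19).

8.69 cm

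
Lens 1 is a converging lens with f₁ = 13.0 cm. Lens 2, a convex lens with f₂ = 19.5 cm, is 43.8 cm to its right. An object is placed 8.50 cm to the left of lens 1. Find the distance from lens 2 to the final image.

27.3 cm

Lens 1: 1/d_i1 = 1/f₁ − 1/d_o1 = 1/(13.0) − 1/(8.50) = -0.04072, so d_i1 = -24.56 cm.
The intermediate image is 24.56 cm to the left of lens 1 (virtual), which is 43.8 − (-24.56) = 68.36 cm to the left of lens 2, so d_o2 = +68.36 cm.
Lens 2: 1/d_i2 = 1/f₂ − 1/d_o2 = 1/(19.5) − 1/(68.36) = 0.03665, so d_i2 = 27.3 cm.
The final image is real, 27.3 cm to the right of lens 2 (overall magnification ≈ -1.2).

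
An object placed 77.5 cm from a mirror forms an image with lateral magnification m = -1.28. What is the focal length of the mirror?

f = 43.5 cm (concave)

m = −d_i/d_o ⇒ d_i = −m·d_o = −(-1.28)·(77.5) = 99.20 cm.
1/f = 1/d_o + 1/d_i = 1/(77.5) + 1/(99.20) = 0.02298, so f = 43.5 cm.
Since f is positive, the mirror is concave.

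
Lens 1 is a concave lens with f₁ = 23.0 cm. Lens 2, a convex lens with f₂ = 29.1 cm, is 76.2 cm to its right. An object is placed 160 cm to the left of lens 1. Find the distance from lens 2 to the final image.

41.7 cm

Lens 1 is diverging, so f₁ = −23.0 cm.
Lens 1: 1/d_i1 = 1/f₁ − 1/d_o1 = 1/(-23.0) − 1/(160) = -0.04973, so d_i1 = -20.11 cm.
The intermediate image is 20.11 cm to the left of lens 1 (virtual), which is 76.2 − (-20.11) = 96.31 cm to the left of lens 2, so d_o2 = +96.31 cm.
Lens 2: 1/d_i2 = 1/f₂ − 1/d_o2 = 1/(29.1) − 1/(96.31) = 0.02398, so d_i2 = 41.7 cm.
The final image is real, 41.7 cm to the right of lens 2 (overall magnification ≈ -0.054).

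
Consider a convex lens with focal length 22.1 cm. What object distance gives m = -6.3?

25.6 cm

m = −d_i/d_o ⇒ d_i = −m·d_o.
1/f = 1/d_o + 1/d_i = 1/d_o − 1/(m·d_o) = (1 − 1/m)/d_o, so d_o = f(1 − 1/m) = (22.10)(1 − 1/(-6.3)) = 25.6 cm.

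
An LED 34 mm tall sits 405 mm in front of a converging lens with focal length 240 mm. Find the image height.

49.5 mm

1/d_i = 1/f − 1/d_o = 1/(240.0) − 1/(405) = 0.001698, so d_i = 589.1 mm.
m = −d_i/d_o = -1.455.
|h_i| = |m|·h_o = 1.455 × 34 = 49.5 mm. The image is real, inverted and enlarged, on the far side of the lens.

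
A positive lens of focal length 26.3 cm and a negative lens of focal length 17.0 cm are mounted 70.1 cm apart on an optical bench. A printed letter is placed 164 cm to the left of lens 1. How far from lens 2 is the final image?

Lens 1: 1/d_i1 = 1/f₁ − 1/d_o1 = 1/(26.3) − 1/(164) = 0.03193, so d_i1 = 31.32 cm.
The intermediate image is 31.32 cm to the right of lens 1, which is 70.1 − (31.32) = 38.78 cm to the left of lens 2, so d_o2 = +38.78 cm.
Lens 2 is diverging, so f₂ = −17.0 cm.
Lens 2: 1/d_i2 = 1/f₂ − 1/d_o2 = 1/(-17.0) − 1/(38.78) = -0.08461, so d_i2 = -11.8 cm.
The final image is virtual, 11.8 cm to the left of lens 2 (overall magnification ≈ -0.058).

11.8 cm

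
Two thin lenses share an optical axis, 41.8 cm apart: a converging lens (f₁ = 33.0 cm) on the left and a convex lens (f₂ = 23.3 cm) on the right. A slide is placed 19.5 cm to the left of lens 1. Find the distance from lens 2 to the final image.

31.5 cm

Lens 1: 1/d_i1 = 1/f₁ − 1/d_o1 = 1/(33.0) − 1/(19.5) = -0.02098, so d_i1 = -47.67 cm.
The intermediate image is 47.67 cm to the left of lens 1 (virtual), which is 41.8 − (-47.67) = 89.47 cm to the left of lens 2, so d_o2 = +89.47 cm.
Lens 2: 1/d_i2 = 1/f₂ − 1/d_o2 = 1/(23.3) − 1/(89.47) = 0.03174, so d_i2 = 31.5 cm.
The final image is real, 31.5 cm to the right of lens 2 (overall magnification ≈ -0.86).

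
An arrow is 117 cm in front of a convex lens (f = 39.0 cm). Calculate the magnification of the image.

1/d_i = 1/f − 1/d_o = 1/(39.00) − 1/(117) = 0.01709, so d_i = 58.50 cm.
m = −d_i/d_o = −(58.50)/(117) = -0.500.
The image is real, inverted and reduced, on the far side of the lens.

m = -0.500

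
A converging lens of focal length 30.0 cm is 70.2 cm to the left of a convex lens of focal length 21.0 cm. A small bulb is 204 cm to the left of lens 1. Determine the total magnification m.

Lens 1: 1/d_i1 = 1/(30.0) − 1/(204) = 0.02843, so d_i1 = 35.17 cm; m₁ = −d_i1/d_o1 = -0.1724.
d_o2 = 70.2 − (35.17) = 35.03 cm.
Lens 2: 1/d_i2 = 1/(21.0) − 1/(35.03) = 0.01907, so d_i2 = 52.43 cm; m₂ = −d_i2/d_o2 = -1.497.
m = m₁·m₂ = (-0.1724)(-1.497) = +0.258.

m = +0.258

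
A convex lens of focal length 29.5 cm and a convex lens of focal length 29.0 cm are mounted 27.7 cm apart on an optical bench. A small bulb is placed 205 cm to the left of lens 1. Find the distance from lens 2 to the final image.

Lens 1: 1/d_i1 = 1/f₁ − 1/d_o1 = 1/(29.5) − 1/(205) = 0.02902, so d_i1 = 34.46 cm.
The intermediate image is 34.46 cm to the right of lens 1, which lies 6.760 cm to the right of lens 2 — a virtual object — so d_o2 = −6.760 cm.
Lens 2: 1/d_i2 = 1/f₂ − 1/d_o2 = 1/(29.0) − 1/(-6.760) = 0.1824, so d_i2 = 5.48 cm.
The final image is real, 5.48 cm to the right of lens 2 (overall magnification ≈ -0.14).

5.48 cm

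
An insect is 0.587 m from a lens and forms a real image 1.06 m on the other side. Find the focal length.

f = 0.378 m (converging)

Real image ⇒ d_i = +1.06 m.
1/f = 1/d_o + 1/d_i = 1/(0.587) + 1/(1.06) = 2.647, so f = 0.378 m.
Since f is positive, the lens is converging.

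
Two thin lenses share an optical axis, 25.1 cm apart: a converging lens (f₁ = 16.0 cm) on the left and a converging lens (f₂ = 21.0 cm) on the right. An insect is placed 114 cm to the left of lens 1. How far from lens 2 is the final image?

9.39 cm

Lens 1: 1/d_i1 = 1/f₁ − 1/d_o1 = 1/(16.0) − 1/(114) = 0.05373, so d_i1 = 18.61 cm.
The intermediate image is 18.61 cm to the right of lens 1, which is 25.1 − (18.61) = 6.490 cm to the left of lens 2, so d_o2 = +6.490 cm.
Lens 2: 1/d_i2 = 1/f₂ − 1/d_o2 = 1/(21.0) − 1/(6.490) = -0.1065, so d_i2 = -9.39 cm.
The final image is virtual, 9.39 cm to the left of lens 2 (overall magnification ≈ -0.24).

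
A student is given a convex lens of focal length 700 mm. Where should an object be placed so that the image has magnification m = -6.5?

808 mm

m = −d_i/d_o ⇒ d_i = −m·d_o.
1/f = 1/d_o + 1/d_i = 1/d_o − 1/(m·d_o) = (1 − 1/m)/d_o, so d_o = f(1 − 1/m) = (700.0)(1 − 1/(-6.5)) = 808 mm.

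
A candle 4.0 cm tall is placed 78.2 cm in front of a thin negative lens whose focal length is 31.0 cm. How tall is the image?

For a negative lens, f = -31.0 cm.
1/d_i = 1/f − 1/d_o = 1/(-31.00) − 1/(78.2) = -0.04505, so d_i = -22.20 cm.
m = −d_i/d_o = +0.2839.
|h_i| = |m|·h_o = 0.2839 × 4.0 = 1.14 cm. The image is virtual, upright and reduced, on the same side as the object.

1.14 cm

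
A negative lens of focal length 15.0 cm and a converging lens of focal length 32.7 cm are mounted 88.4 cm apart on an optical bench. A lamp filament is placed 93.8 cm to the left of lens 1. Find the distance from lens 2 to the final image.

48.3 cm

Lens 1 is diverging, so f₁ = −15.0 cm.
Lens 1: 1/d_i1 = 1/f₁ − 1/d_o1 = 1/(-15.0) − 1/(93.8) = -0.07733, so d_i1 = -12.93 cm.
The intermediate image is 12.93 cm to the left of lens 1 (virtual), which is 88.4 − (-12.93) = 101.3 cm to the left of lens 2, so d_o2 = +101.3 cm.
Lens 2: 1/d_i2 = 1/f₂ − 1/d_o2 = 1/(32.7) − 1/(101.3) = 0.02071, so d_i2 = 48.3 cm.
The final image is real, 48.3 cm to the right of lens 2 (overall magnification ≈ -0.066).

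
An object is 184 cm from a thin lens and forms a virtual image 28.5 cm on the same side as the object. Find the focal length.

f = -33.7 cm (diverging)

Virtual image ⇒ d_i = −28.5 cm.
1/f = 1/d_o + 1/d_i = 1/(184) + 1/(-28.5) = -0.02965, so f = -33.7 cm.
Since f is negative, the thin lens is diverging.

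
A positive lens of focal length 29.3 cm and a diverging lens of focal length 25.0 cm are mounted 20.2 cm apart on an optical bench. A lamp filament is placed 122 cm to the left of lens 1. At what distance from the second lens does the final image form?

69.1 cm

Lens 1: 1/d_i1 = 1/f₁ − 1/d_o1 = 1/(29.3) − 1/(122) = 0.02593, so d_i1 = 38.56 cm.
The intermediate image is 38.56 cm to the right of lens 1, which lies 18.36 cm to the right of lens 2 — a virtual object — so d_o2 = −18.36 cm.
Lens 2 is diverging, so f₂ = −25.0 cm.
Lens 2: 1/d_i2 = 1/f₂ − 1/d_o2 = 1/(-25.0) − 1/(-18.36) = 0.01447, so d_i2 = 69.1 cm.
The final image is real, 69.1 cm to the right of lens 2 (overall magnification ≈ -1.2).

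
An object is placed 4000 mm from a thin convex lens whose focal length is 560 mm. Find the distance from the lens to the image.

Thin-lens equation: 1/d_i = 1/f − 1/d_o = 1/(560.0) − 1/(4000) = 0.001786 − 0.0002500 = 0.001536, so d_i = 651 mm.
The image is real, inverted and reduced, on the far side of the lens.

651 mm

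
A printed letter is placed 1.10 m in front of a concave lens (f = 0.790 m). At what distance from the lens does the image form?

0.460 m

For a concave lens, f = -0.790 m.
Thin-lens equation: 1/v = 1/f − 1/u = 1/(-0.7900) − 1/(1.10) = -1.266 − 0.9091 = -2.175, so v = -0.460 m.
The image is virtual, upright and reduced, on the same side as the object.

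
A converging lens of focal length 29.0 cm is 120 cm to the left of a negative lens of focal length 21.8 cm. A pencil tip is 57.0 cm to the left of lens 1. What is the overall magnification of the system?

Lens 1: 1/d_i1 = 1/(29.0) − 1/(57.0) = 0.01694, so d_i1 = 59.04 cm; m₁ = −d_i1/d_o1 = -1.036.
d_o2 = 120 − (59.04) = 60.96 cm.
f₂ = −21.8 cm (diverging).
Lens 2: 1/d_i2 = 1/(-21.8) − 1/(60.96) = -0.06228, so d_i2 = -16.06 cm; m₂ = −d_i2/d_o2 = +0.2634.
m = m₁·m₂ = (-1.036)(+0.2634) = -0.273.

m = -0.273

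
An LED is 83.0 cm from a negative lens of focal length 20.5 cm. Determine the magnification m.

For a negative lens, f = -20.5 cm.
1/d_i = 1/f − 1/d_o = 1/(-20.50) − 1/(83.0) = -0.06083, so d_i = -16.44 cm.
m = −d_i/d_o = −(-16.44)/(83.0) = +0.198.
The image is virtual, upright and reduced, on the same side as the object.

m = +0.198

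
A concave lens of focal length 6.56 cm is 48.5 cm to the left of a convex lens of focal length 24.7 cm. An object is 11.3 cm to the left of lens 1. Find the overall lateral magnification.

m = -0.325

f₁ = −6.56 cm (diverging).
Lens 1: 1/d_i1 = 1/(-6.56) − 1/(11.3) = -0.2409, so d_i1 = -4.151 cm; m₁ = −d_i1/d_o1 = +0.3673.
d_o2 = 48.5 − (-4.151) = 52.65 cm.
Lens 2: 1/d_i2 = 1/(24.7) − 1/(52.65) = 0.02149, so d_i2 = 46.53 cm; m₂ = −d_i2/d_o2 = -0.8837.
m = m₁·m₂ = (+0.3673)(-0.8837) = -0.325.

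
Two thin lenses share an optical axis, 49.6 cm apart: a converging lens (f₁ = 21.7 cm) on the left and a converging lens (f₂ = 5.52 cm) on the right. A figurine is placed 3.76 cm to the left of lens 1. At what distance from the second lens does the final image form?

6.15 cm

Lens 1: 1/d_i1 = 1/f₁ − 1/d_o1 = 1/(21.7) − 1/(3.76) = -0.2199, so d_i1 = -4.548 cm.
The intermediate image is 4.548 cm to the left of lens 1 (virtual), which is 49.6 − (-4.548) = 54.15 cm to the left of lens 2, so d_o2 = +54.15 cm.
Lens 2: 1/d_i2 = 1/f₂ − 1/d_o2 = 1/(5.52) − 1/(54.15) = 0.1627, so d_i2 = 6.15 cm.
The final image is real, 6.15 cm to the right of lens 2 (overall magnification ≈ -0.14).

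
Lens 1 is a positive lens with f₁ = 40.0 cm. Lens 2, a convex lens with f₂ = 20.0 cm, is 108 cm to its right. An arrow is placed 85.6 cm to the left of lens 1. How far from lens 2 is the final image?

Lens 1: 1/d_i1 = 1/f₁ − 1/d_o1 = 1/(40.0) − 1/(85.6) = 0.01332, so d_i1 = 75.09 cm.
The intermediate image is 75.09 cm to the right of lens 1, which is 108 − (75.09) = 32.91 cm to the left of lens 2, so d_o2 = +32.91 cm.
Lens 2: 1/d_i2 = 1/f₂ − 1/d_o2 = 1/(20.0) − 1/(32.91) = 0.01961, so d_i2 = 51.0 cm.
The final image is real, 51.0 cm to the right of lens 2 (overall magnification ≈ 1.4).

51.0 cm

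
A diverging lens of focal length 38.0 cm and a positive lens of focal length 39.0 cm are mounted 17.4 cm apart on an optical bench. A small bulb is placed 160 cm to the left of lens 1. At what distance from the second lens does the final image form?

206 cm

Lens 1 is diverging, so f₁ = −38.0 cm.
Lens 1: 1/d_i1 = 1/f₁ − 1/d_o1 = 1/(-38.0) − 1/(160) = -0.03257, so d_i1 = -30.71 cm.
The intermediate image is 30.71 cm to the left of lens 1 (virtual), which is 17.4 − (-30.71) = 48.11 cm to the left of lens 2, so d_o2 = +48.11 cm.
Lens 2: 1/d_i2 = 1/f₂ − 1/d_o2 = 1/(39.0) − 1/(48.11) = 0.004855, so d_i2 = 206 cm.
The final image is real, 206 cm to the right of lens 2 (overall magnification ≈ -0.82).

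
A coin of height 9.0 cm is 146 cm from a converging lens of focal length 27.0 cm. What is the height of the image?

2.04 cm

1/d_i = 1/f − 1/d_o = 1/(27.00) − 1/(146) = 0.03019, so d_i = 33.13 cm.
m = −d_i/d_o = -0.2269.
|h_i| = |m|·h_o = 0.2269 × 9.0 = 2.04 cm. The image is real, inverted and reduced, on the far side of the lens.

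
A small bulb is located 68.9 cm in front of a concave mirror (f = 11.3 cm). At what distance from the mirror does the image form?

Mirror equation: 1/q = 1/f − 1/p = 1/(11.30) − 1/(68.9) = 0.08850 − 0.01451 = 0.07398, so q = 13.5 cm.
The image is real, inverted and reduced, in front of the mirror.

13.5 cm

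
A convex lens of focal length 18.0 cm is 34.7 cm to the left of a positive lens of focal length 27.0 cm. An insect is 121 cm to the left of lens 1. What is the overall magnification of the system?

m = -0.351

Lens 1: 1/d_i1 = 1/(18.0) − 1/(121) = 0.04729, so d_i1 = 21.15 cm; m₁ = −d_i1/d_o1 = -0.1748.
d_o2 = 34.7 − (21.15) = 13.55 cm.
Lens 2: 1/d_i2 = 1/(27.0) − 1/(13.55) = -0.03676, so d_i2 = -27.20 cm; m₂ = −d_i2/d_o2 = +2.007.
m = m₁·m₂ = (-0.1748)(+2.007) = -0.351.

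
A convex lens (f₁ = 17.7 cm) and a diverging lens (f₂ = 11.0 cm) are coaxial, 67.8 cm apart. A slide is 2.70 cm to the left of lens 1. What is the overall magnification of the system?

m = +0.158

Lens 1: 1/d_i1 = 1/(17.7) − 1/(2.70) = -0.3139, so d_i1 = -3.186 cm; m₁ = −d_i1/d_o1 = +1.180.
d_o2 = 67.8 − (-3.186) = 70.99 cm.
f₂ = −11.0 cm (diverging).
Lens 2: 1/d_i2 = 1/(-11.0) − 1/(70.99) = -0.1050, so d_i2 = -9.524 cm; m₂ = −d_i2/d_o2 = +0.1342.
m = m₁·m₂ = (+1.180)(+0.1342) = +0.158.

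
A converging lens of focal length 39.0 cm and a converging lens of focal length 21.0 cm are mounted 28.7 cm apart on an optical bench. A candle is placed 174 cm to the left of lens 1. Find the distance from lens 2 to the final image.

Lens 1: 1/d_i1 = 1/f₁ − 1/d_o1 = 1/(39.0) − 1/(174) = 0.01989, so d_i1 = 50.27 cm.
The intermediate image is 50.27 cm to the right of lens 1, which lies 21.57 cm to the right of lens 2 — a virtual object — so d_o2 = −21.57 cm.
Lens 2: 1/d_i2 = 1/f₂ − 1/d_o2 = 1/(21.0) − 1/(-21.57) = 0.09398, so d_i2 = 10.6 cm.
The final image is real, 10.6 cm to the right of lens 2 (overall magnification ≈ -0.14).

10.6 cm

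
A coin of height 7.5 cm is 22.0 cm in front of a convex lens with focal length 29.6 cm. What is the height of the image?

1/d_i = 1/f − 1/d_o = 1/(29.60) − 1/(22.0) = -0.01167, so d_i = -85.68 cm.
m = −d_i/d_o = +3.895.
|h_i| = |m|·h_o = 3.895 × 7.5 = 29.2 cm. The image is virtual, upright and enlarged, on the same side as the object.

29.2 cm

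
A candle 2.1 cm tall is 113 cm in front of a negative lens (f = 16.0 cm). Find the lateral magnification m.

m = +0.124

For a negative lens, f = -16.0 cm.
1/d_i = 1/f − 1/d_o = 1/(-16.00) − 1/(113) = -0.07135, so d_i = -14.02 cm.
m = −d_i/d_o = −(-14.02)/(113) = +0.124.
The image is virtual, upright and reduced, on the same side as the object.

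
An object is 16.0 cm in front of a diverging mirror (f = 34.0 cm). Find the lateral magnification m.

For a diverging mirror, f = -34.0 cm.
1/d_i = 1/f − 1/d_o = 1/(-34.00) − 1/(16.0) = -0.09191, so d_i = -10.88 cm.
m = −d_i/d_o = −(-10.88)/(16.0) = +0.680.
The image is virtual, upright and reduced, behind the mirror.

m = +0.680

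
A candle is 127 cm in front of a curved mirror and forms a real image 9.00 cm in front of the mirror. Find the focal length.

f = 8.40 cm (concave)

Real image ⇒ d_i = +9.00 cm.
1/f = 1/d_o + 1/d_i = 1/(127) + 1/(9.00) = 0.1190, so f = 8.40 cm.
Since f is positive, the curved mirror is concave.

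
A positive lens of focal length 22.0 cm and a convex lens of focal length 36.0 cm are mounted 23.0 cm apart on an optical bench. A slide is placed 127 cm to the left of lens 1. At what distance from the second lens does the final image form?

3.28 cm

Lens 1: 1/d_i1 = 1/f₁ − 1/d_o1 = 1/(22.0) − 1/(127) = 0.03758, so d_i1 = 26.61 cm.
The intermediate image is 26.61 cm to the right of lens 1, which lies 3.610 cm to the right of lens 2 — a virtual object — so d_o2 = −3.610 cm.
Lens 2: 1/d_i2 = 1/f₂ − 1/d_o2 = 1/(36.0) − 1/(-3.610) = 0.3048, so d_i2 = 3.28 cm.
The final image is real, 3.28 cm to the right of lens 2 (overall magnification ≈ -0.19).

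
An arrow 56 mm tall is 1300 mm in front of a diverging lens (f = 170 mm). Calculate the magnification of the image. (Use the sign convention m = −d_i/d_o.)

m = +0.116

For a diverging lens, f = -170 mm.
1/d_i = 1/f − 1/d_o = 1/(-170.0) − 1/(1300) = -0.006652, so d_i = -150.3 mm.
m = −d_i/d_o = −(-150.3)/(1300) = +0.116.
The image is virtual, upright and reduced, on the same side as the object.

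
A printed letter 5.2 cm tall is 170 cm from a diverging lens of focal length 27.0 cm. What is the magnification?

For a diverging lens, f = -27.0 cm.
1/d_i = 1/f − 1/d_o = 1/(-27.00) − 1/(170) = -0.04292, so d_i = -23.30 cm.
m = −d_i/d_o = −(-23.30)/(170) = +0.137.
The image is virtual, upright and reduced, on the same side as the object.

m = +0.137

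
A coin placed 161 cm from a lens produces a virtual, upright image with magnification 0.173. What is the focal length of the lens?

f = -33.7 cm (diverging)

m = −d_i/d_o ⇒ d_i = −m·d_o = −(+0.173)·(161) = -27.85 cm.
1/f = 1/d_o + 1/d_i = 1/(161) + 1/(-27.85) = -0.02970, so f = -33.7 cm.
Since f is negative, the lens is diverging.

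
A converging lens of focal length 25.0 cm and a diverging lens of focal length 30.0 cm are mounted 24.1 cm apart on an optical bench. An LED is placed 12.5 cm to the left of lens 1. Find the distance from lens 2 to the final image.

18.6 cm

Lens 1: 1/d_i1 = 1/f₁ − 1/d_o1 = 1/(25.0) − 1/(12.5) = -0.04000, so d_i1 = -25.00 cm.
The intermediate image is 25.00 cm to the left of lens 1 (virtual), which is 24.1 − (-25.00) = 49.10 cm to the left of lens 2, so d_o2 = +49.10 cm.
Lens 2 is diverging, so f₂ = −30.0 cm.
Lens 2: 1/d_i2 = 1/f₂ − 1/d_o2 = 1/(-30.0) − 1/(49.10) = -0.05370, so d_i2 = -18.6 cm.
The final image is virtual, 18.6 cm to the left of lens 2 (overall magnification ≈ 0.76).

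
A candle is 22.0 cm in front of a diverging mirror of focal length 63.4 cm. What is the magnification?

For a diverging mirror, f = -63.4 cm.
1/d_i = 1/f − 1/d_o = 1/(-63.40) − 1/(22.0) = -0.06123, so d_i = -16.33 cm.
m = −d_i/d_o = −(-16.33)/(22.0) = +0.742.
The image is virtual, upright and reduced, behind the mirror.

m = +0.742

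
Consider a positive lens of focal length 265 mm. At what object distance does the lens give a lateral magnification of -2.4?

375 mm

m = −d_i/d_o ⇒ d_i = −m·d_o.
1/f = 1/d_o + 1/d_i = 1/d_o − 1/(m·d_o) = (1 − 1/m)/d_o, so d_o = f(1 − 1/m) = (265.0)(1 − 1/(-2.4)) = 375 mm.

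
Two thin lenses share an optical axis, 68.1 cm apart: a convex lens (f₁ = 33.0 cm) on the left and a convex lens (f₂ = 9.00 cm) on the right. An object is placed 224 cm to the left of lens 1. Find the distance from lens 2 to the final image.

Lens 1: 1/d_i1 = 1/f₁ − 1/d_o1 = 1/(33.0) − 1/(224) = 0.02584, so d_i1 = 38.70 cm.
The intermediate image is 38.70 cm to the right of lens 1, which is 68.1 − (38.70) = 29.40 cm to the left of lens 2, so d_o2 = +29.40 cm.
Lens 2: 1/d_i2 = 1/f₂ − 1/d_o2 = 1/(9.00) − 1/(29.40) = 0.07710, so d_i2 = 13.0 cm.
The final image is real, 13.0 cm to the right of lens 2 (overall magnification ≈ 0.076).

13.0 cm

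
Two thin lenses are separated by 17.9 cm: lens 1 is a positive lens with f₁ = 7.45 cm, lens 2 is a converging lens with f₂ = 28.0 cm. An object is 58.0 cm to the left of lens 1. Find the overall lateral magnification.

Lens 1: 1/d_i1 = 1/(7.45) − 1/(58.0) = 0.1170, so d_i1 = 8.548 cm; m₁ = −d_i1/d_o1 = -0.1474.
d_o2 = 17.9 − (8.548) = 9.352 cm.
Lens 2: 1/d_i2 = 1/(28.0) − 1/(9.352) = -0.07121, so d_i2 = -14.04 cm; m₂ = −d_i2/d_o2 = +1.502.
m = m₁·m₂ = (-0.1474)(+1.502) = -0.221.

m = -0.221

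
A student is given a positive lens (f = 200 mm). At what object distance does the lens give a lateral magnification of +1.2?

m = −d_i/d_o ⇒ d_i = −m·d_o.
1/f = 1/d_o + 1/d_i = 1/d_o − 1/(m·d_o) = (1 − 1/m)/d_o, so d_o = f(1 − 1/m) = (200.0)(1 − 1/(+1.2)) = 33.3 mm.

33.3 mm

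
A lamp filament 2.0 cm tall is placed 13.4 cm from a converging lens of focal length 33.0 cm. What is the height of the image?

3.37 cm

1/d_i = 1/f − 1/d_o = 1/(33.00) − 1/(13.4) = -0.04432, so d_i = -22.56 cm.
m = −d_i/d_o = +1.684.
|h_i| = |m|·h_o = 1.684 × 2.0 = 3.37 cm. The image is virtual, upright and enlarged, on the same side as the object.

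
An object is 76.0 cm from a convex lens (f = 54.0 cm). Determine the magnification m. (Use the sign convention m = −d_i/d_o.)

m = -2.45

1/d_i = 1/f − 1/d_o = 1/(54.00) − 1/(76.0) = 0.005361, so d_i = 186.5 cm.
m = −d_i/d_o = −(186.5)/(76.0) = -2.45.
The image is real, inverted and enlarged, on the far side of the lens.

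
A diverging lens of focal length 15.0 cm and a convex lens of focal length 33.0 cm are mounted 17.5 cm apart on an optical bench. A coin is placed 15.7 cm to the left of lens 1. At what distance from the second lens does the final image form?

Lens 1 is diverging, so f₁ = −15.0 cm.
Lens 1: 1/d_i1 = 1/f₁ − 1/d_o1 = 1/(-15.0) − 1/(15.7) = -0.1304, so d_i1 = -7.671 cm.
The intermediate image is 7.671 cm to the left of lens 1 (virtual), which is 17.5 − (-7.671) = 25.17 cm to the left of lens 2, so d_o2 = +25.17 cm.
Lens 2: 1/d_i2 = 1/f₂ − 1/d_o2 = 1/(33.0) − 1/(25.17) = -0.009427, so d_i2 = -106 cm.
The final image is virtual, 106 cm to the left of lens 2 (overall magnification ≈ 2.1).

106 cm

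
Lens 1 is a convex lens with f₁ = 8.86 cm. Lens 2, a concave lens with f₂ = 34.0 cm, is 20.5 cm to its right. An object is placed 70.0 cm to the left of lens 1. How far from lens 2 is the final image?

7.94 cm

Lens 1: 1/d_i1 = 1/f₁ − 1/d_o1 = 1/(8.86) − 1/(70.0) = 0.09858, so d_i1 = 10.14 cm.
The intermediate image is 10.14 cm to the right of lens 1, which is 20.5 − (10.14) = 10.36 cm to the left of lens 2, so d_o2 = +10.36 cm.
Lens 2 is diverging, so f₂ = −34.0 cm.
Lens 2: 1/d_i2 = 1/f₂ − 1/d_o2 = 1/(-34.0) − 1/(10.36) = -0.1259, so d_i2 = -7.94 cm.
The final image is virtual, 7.94 cm to the left of lens 2 (overall magnification ≈ -0.11).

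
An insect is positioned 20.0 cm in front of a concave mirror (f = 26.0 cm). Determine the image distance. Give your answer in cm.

86.7 cm

Mirror equation: 1/d_i = 1/f − 1/d_o = 1/(26.00) − 1/(20.0) = 0.03846 − 0.05000 = -0.01154, so d_i = -86.7 cm.
The image is virtual, upright and enlarged, behind the mirror.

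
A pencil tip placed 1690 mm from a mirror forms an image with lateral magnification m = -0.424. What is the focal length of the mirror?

f = 503 mm (concave)

m = −d_i/d_o ⇒ d_i = −m·d_o = −(-0.424)·(1690) = 716.6 mm.
1/f = 1/d_o + 1/d_i = 1/(1690) + 1/(716.6) = 0.001987, so f = 503 mm.
Since f is positive, the mirror is concave.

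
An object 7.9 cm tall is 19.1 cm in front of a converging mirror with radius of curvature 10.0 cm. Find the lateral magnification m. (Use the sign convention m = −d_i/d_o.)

m = -0.355

f = R/2 = 10.0/2 = 5.000 cm.
1/d_i = 1/f − 1/d_o = 1/(5.000) − 1/(19.1) = 0.1476, so d_i = 6.773 cm.
m = −d_i/d_o = −(6.773)/(19.1) = -0.355.
The image is real, inverted and reduced, in front of the mirror.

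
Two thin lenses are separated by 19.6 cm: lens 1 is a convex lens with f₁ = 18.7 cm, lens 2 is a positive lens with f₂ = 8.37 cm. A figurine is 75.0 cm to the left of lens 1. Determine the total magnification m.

m = -0.203

Lens 1: 1/d_i1 = 1/(18.7) − 1/(75.0) = 0.04014, so d_i1 = 24.91 cm; m₁ = −d_i1/d_o1 = -0.3321.
d_o2 = 19.6 − (24.91) = -5.310 cm (virtual object).
Lens 2: 1/d_i2 = 1/(8.37) − 1/(-5.310) = 0.3078, so d_i2 = 3.249 cm; m₂ = −d_i2/d_o2 = +0.6118.
m = m₁·m₂ = (-0.3321)(+0.6118) = -0.203.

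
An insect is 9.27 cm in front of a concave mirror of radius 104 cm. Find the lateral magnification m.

m = +1.22

f = R/2 = 104/2 = 52.00 cm.
1/d_i = 1/f − 1/d_o = 1/(52.00) − 1/(9.27) = -0.08864, so d_i = -11.28 cm.
m = −d_i/d_o = −(-11.28)/(9.27) = +1.22.
The image is virtual, upright and enlarged, behind the mirror.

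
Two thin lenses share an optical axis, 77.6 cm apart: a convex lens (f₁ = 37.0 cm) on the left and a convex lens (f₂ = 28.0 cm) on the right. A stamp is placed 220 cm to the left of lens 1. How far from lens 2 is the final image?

181 cm

Lens 1: 1/d_i1 = 1/f₁ − 1/d_o1 = 1/(37.0) − 1/(220) = 0.02248, so d_i1 = 44.48 cm.
The intermediate image is 44.48 cm to the right of lens 1, which is 77.6 − (44.48) = 33.12 cm to the left of lens 2, so d_o2 = +33.12 cm.
Lens 2: 1/d_i2 = 1/f₂ − 1/d_o2 = 1/(28.0) − 1/(33.12) = 0.005521, so d_i2 = 181 cm.
The final image is real, 181 cm to the right of lens 2 (overall magnification ≈ 1.1).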